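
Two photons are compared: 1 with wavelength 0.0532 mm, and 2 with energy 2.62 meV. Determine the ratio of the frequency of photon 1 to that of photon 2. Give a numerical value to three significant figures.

f_1 = 5.635·10^12 Hz (from wavelength = 0.0532 mm, via f = c/λ).
f_2 = 6.335·10^11 Hz (from energy = 2.62 meV, via f = E/h).
Ratio = 5.635·10^12 / 6.335·10^11 = 8.90.

8.90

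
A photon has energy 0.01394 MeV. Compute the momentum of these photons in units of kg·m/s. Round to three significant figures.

Take c = 2.99792458 × 10^8 m/s, 1 eV = 1.602176634 × 10^-19 J.
In SI units: E = 0.01394 MeV = 2.2334 × 10^-15 J.
Apply p = E/c: p = 7.450 × 10^-24 kg·m/s.
So p ≈ 7.45 × 10^-24 kg·m/s.

7.45 × 10^-24 kg·m/s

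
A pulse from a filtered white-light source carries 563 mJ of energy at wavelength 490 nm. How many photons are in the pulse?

Per-photon energy: E = 4.054e-19 J (from wavelength = 490 nm).
N = E_total / E_photon = 0.563 J / 4.054e-19 J = 1.39e18.

1.39e18 photons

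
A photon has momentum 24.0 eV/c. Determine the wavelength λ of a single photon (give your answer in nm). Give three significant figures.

First convert: p = 24.0 eV/c = 1.2826 × 10^-26 kg·m/s.
The photon relation is λ = h/p, giving λ = 5.166 × 10^-8 m.
Converting to nm: λ = 51.66 nm ≈ 51.7 nm.

51.7 nm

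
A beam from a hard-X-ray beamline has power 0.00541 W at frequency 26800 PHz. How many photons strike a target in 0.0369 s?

1.12 × 10^10 photons

Total energy: E_total = P·t = 0.00541 × 0.0369 = 1.996 × 10^-4 J.
Per-photon energy: E = 1.776 × 10^-14 J.
N = E_total / E_photon = 1.12 × 10^10.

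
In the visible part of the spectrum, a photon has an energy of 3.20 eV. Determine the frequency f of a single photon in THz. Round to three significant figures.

774 THz

Convert to SI: E = 3.20 eV = 5.1270e-19 J.
The photon relation is f = E/h, giving f = 7.738e14 Hz.
Converting to THz: f = 773.8 THz ≈ 774 THz.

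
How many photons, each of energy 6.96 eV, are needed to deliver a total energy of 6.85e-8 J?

6.14e10 photons

Per-photon energy: E = 1.115e-18 J (from energy = 6.96 eV).
N = E_total / E_photon = 6.85e-8 J / 1.115e-18 J = 6.14e10.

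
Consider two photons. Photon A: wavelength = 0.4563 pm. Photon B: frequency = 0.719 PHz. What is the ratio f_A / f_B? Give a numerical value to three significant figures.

f_A = 6.570e20 Hz (from wavelength = 0.4563 pm, via f = c/λ).
f_B = 7.190e14 Hz (from frequency = 0.719 PHz, via f given directly).
Ratio = 6.570e20 / 7.190e14 = 9.14e5.

9.14e5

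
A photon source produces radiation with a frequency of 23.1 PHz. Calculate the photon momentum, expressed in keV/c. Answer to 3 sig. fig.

0.0955 keV/c

Take h = 6.62607015 × 10^-34 J·s, c = 2.99792458 × 10^8 m/s, 1 eV = 1.602176634 × 10^-19 J.
Convert to SI: f = 23.1 PHz = 2.31 × 10^16 Hz.
Since p = hf/c for a photon, p = 5.106 × 10^-26 kg·m/s.
Converting to keV/c: p = 0.09553 keV/c ≈ 0.0955 keV/c.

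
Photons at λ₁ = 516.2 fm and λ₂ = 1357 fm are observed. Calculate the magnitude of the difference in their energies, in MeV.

Using E = hc/λ: E₁ = 3.8482·10^-13 J, E₂ = 1.4639·10^-13 J.
|ΔE| = |3.8482·10^-13 − 1.4639·10^-13| = 2.38·10^-13 J = 1.49 MeV.

1.49 MeV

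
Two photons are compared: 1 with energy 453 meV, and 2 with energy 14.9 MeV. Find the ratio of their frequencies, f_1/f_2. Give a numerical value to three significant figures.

f_1 = 1.095e14 Hz (from energy = 453 meV, via f = E/h).
f_2 = 3.603e21 Hz (from energy = 14.9 MeV, via f = E/h).
Ratio = 1.095e14 / 3.603e21 = 3.04e-8.

3.04e-8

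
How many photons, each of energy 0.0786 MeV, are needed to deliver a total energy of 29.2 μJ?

Per-photon energy: E = 1.259e-14 J (from energy = 0.0786 MeV).
N = E_total / E_photon = 2.92e-5 J / 1.259e-14 J = 2.32e9.

2.32e9 photons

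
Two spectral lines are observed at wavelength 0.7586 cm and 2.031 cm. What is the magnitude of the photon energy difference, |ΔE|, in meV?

Using E = hc/λ: E₁ = 2.6186e-23 J, E₂ = 9.7806e-24 J.
|ΔE| = |2.6186e-23 − 9.7806e-24| = 1.64e-23 J = 0.102 meV.

0.102 meV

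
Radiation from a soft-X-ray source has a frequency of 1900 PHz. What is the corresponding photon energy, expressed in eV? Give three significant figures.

(h = 6.62607015e-34 J·s, 1 eV = 1.602176634e-19 J.)
First convert: f = 1900 PHz = 1.9e18 Hz.
Apply E = hf: E = 1.259e-15 J.
Converting to eV: E = 7858 eV ≈ 7860 eV.

7860 eV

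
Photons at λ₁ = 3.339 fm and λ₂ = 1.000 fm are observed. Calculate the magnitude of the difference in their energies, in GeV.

Using E = hc/λ: E₁ = 5.9492 × 10^-11 J, E₂ = 1.9864 × 10^-10 J.
|ΔE| = |5.9492 × 10^-11 − 1.9864 × 10^-10| = 1.39 × 10^-10 J = 0.869 GeV.

0.869 GeV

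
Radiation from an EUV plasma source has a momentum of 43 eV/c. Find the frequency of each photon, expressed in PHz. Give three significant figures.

(h = 6.62607015 × 10^-34 J·s, c = 2.99792458 × 10^8 m/s, 1 eV = 1.602176634 × 10^-19 J.)
In SI units: p = 43 eV/c = 2.2980 × 10^-26 kg·m/s.
Since f = pc/h for a photon, f = 1.040 × 10^16 Hz.
Converting to PHz: f = 10.40 PHz ≈ 10.4 PHz.

10.4 PHz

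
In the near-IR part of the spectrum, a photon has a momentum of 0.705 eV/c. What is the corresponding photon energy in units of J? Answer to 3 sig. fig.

1.13 × 10^-19 J

First convert: p = 0.705 eV/c = 3.7677 × 10^-28 kg·m/s.
Since E = pc for a photon, E = 1.130 × 10^-19 J.
So E ≈ 1.13 × 10^-19 J.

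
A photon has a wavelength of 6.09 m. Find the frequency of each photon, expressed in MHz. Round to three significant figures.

49.2 MHz

(c = 2.99792458e8 m/s.)
The photon relation is f = c/λ, giving f = 4.923e7 Hz.
Converting to MHz: f = 49.23 MHz ≈ 49.2 MHz.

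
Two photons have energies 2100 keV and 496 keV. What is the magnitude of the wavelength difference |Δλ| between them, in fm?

1910 fm

Using λ = hc/E: λ₁ = 5.904 × 10^-13 m, λ₂ = 2.500 × 10^-12 m.
|Δλ| = |5.904 × 10^-13 − 2.500 × 10^-12| = 1.91 × 10^-12 m = 1910 fm.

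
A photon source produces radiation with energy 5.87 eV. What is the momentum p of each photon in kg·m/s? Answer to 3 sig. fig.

(c = 2.99792458·10^8 m/s, 1 eV = 1.602176634·10^-19 J.)
First convert: E = 5.87 eV = 9.4048·10^-19 J.
Since p = E/c for a photon, p = 3.137·10^-27 kg·m/s.
So p ≈ 3.14·10^-27 kg·m/s.

3.14·10^-27 kg·m/s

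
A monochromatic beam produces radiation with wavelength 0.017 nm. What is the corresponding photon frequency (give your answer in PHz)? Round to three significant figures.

1.76 × 10^4 PHz

Use c = 2.99792458 × 10^8 m/s.
Convert to SI: λ = 0.017 nm = 1.7 × 10^-11 m.
For a photon f = c/λ, so f = 1.763 × 10^19 Hz.
Converting to PHz: f = 17630 PHz ≈ 1.76 × 10^4 PHz.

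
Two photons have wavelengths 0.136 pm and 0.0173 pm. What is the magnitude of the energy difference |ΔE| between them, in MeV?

Using E = hc/λ: E₁ = 1.461e-12 J, E₂ = 1.148e-11 J.
|ΔE| = |1.461e-12 − 1.148e-11| = 1.00e-11 J = 62.6 MeV.

62.6 MeV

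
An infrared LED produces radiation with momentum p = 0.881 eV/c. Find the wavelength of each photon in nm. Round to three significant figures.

1410 nm

Use h = 6.62607015e-34 J·s, c = 2.99792458e8 m/s, 1 eV = 1.602176634e-19 J.
First convert: p = 0.881 eV/c = 4.7083e-28 kg·m/s.
The photon relation is λ = h/p, giving λ = 1.407e-6 m.
Converting to nm: λ = 1407 nm ≈ 1410 nm.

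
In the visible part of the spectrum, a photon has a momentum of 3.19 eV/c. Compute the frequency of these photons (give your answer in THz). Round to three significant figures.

First convert: p = 3.19 eV/c = 1.7048e-27 kg·m/s.
Since f = pc/h for a photon, f = 7.713e14 Hz.
Converting to THz: f = 771.3 THz ≈ 771 THz.

771 THz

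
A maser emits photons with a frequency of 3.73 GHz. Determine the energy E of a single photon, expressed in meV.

0.0154 meV

(h = 6.62607015e-34 J·s, 1 eV = 1.602176634e-19 J.)
Convert to SI: f = 3.73 GHz = 3.73e9 Hz.
For a photon E = hf, so E = 2.472e-24 J.
Converting to meV: E = 0.01543 meV ≈ 0.0154 meV.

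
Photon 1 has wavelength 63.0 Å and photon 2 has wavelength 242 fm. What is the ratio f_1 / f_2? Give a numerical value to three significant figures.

f_1 = 4.759e16 Hz (from wavelength = 63.0 Å, via f = c/λ).
f_2 = 1.239e21 Hz (from wavelength = 242 fm, via f = c/λ).
Ratio = 4.759e16 / 1.239e21 = 3.84e-5.

3.84e-5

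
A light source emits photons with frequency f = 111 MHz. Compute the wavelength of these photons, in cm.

First convert: f = 111 MHz = 1.11 × 10^8 Hz.
For a photon λ = c/f, so λ = 2.701 m.
Converting to cm: λ = 270.1 cm ≈ 270 cm.

270 cm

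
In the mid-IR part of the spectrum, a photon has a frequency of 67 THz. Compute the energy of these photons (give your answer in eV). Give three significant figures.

Convert to SI: f = 67 THz = 6.7e13 Hz.
For a photon E = hf, so E = 4.439e-20 J.
Converting to eV: E = 0.2771 eV ≈ 0.277 eV.

0.277 eV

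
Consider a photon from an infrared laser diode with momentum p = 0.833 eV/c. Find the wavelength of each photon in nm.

1490 nm

Take h = 6.62607015e-34 J·s, c = 2.99792458e8 m/s, 1 eV = 1.602176634e-19 J.
In SI units: p = 0.833 eV/c = 4.4518e-28 kg·m/s.
Apply λ = h/p: λ = 1.488e-6 m.
Converting to nm: λ = 1488 nm ≈ 1490 nm.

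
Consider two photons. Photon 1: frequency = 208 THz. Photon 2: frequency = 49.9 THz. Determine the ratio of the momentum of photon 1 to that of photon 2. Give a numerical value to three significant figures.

4.17

p_1 = 4.597 × 10^-28 kg·m/s (from frequency = 208 THz, via p = hf/c).
p_2 = 1.103 × 10^-28 kg·m/s (from frequency = 49.9 THz, via p = hf/c).
Ratio = 4.597 × 10^-28 / 1.103 × 10^-28 = 4.17.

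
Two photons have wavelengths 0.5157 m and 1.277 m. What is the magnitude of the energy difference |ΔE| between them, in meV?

1.43·10^-3 meV

Using E = hc/λ: E₁ = 3.8519·10^-25 J, E₂ = 1.5556·10^-25 J.
|ΔE| = |3.8519·10^-25 − 1.5556·10^-25| = 2.30·10^-25 J = 1.43·10^-3 meV.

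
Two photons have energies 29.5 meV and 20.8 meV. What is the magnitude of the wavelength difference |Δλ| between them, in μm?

Using λ = hc/E: λ₁ = 4.203 × 10^-5 m, λ₂ = 5.961 × 10^-5 m.
|Δλ| = |4.203 × 10^-5 − 5.961 × 10^-5| = 1.76 × 10^-5 m = 17.6 μm.

17.6 μm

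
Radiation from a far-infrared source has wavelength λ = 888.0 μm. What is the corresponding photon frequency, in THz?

0.338 THz

Use c = 2.99792458e8 m/s.
Convert to SI: λ = 888.0 μm = 8.880e-4 m.
Apply f = c/λ: f = 3.376e11 Hz.
Converting to THz: f = 0.3376 THz ≈ 0.338 THz.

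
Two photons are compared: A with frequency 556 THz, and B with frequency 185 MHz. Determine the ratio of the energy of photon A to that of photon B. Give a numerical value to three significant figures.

E_A = 3.684 × 10^-19 J (from frequency = 556 THz, via E = hf).
E_B = 1.226 × 10^-25 J (from frequency = 185 MHz, via E = hf).
Ratio = 3.684 × 10^-19 / 1.226 × 10^-25 = 3.01 × 10^6.

3.01 × 10^6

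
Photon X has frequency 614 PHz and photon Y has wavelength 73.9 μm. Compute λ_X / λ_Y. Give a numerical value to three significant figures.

6.61e-6

λ_X = 4.883e-10 m (from frequency = 614 PHz, via λ = c/f).
λ_Y = 7.390e-5 m (from wavelength = 73.9 μm, via λ given directly).
Ratio = 4.883e-10 / 7.390e-5 = 6.61e-6.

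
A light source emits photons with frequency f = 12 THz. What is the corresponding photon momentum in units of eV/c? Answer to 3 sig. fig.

First convert: f = 12 THz = 1.2 × 10^13 Hz.
Since p = hf/c for a photon, p = 2.652 × 10^-29 kg·m/s.
Converting to eV/c: p = 0.04963 eV/c ≈ 0.0496 eV/c.

0.0496 eV/c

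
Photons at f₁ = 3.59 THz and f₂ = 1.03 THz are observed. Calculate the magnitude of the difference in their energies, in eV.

0.0106 eV

Using E = hf: E₁ = 2.379 × 10^-21 J, E₂ = 6.825 × 10^-22 J.
|ΔE| = |2.379 × 10^-21 − 6.825 × 10^-22| = 1.70 × 10^-21 J = 0.0106 eV.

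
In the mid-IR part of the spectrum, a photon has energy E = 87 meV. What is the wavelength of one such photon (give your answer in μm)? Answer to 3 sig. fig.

14.3 μm

In SI units: E = 87 meV = 1.3939 × 10^-20 J.
The photon relation is λ = hc/E, giving λ = 1.425 × 10^-5 m.
Converting to μm: λ = 14.25 μm ≈ 14.3 μm.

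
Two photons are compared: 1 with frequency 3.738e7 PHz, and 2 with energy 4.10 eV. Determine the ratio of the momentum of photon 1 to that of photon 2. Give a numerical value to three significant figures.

p_1 = 8.262e-20 kg·m/s (from frequency = 3.738e7 PHz, via p = hf/c).
p_2 = 2.191e-27 kg·m/s (from energy = 4.10 eV, via p = E/c).
Ratio = 8.262e-20 / 2.191e-27 = 3.77e7.

3.77e7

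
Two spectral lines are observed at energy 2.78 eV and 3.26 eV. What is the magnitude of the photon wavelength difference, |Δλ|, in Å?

Using λ = hc/E: λ₁ = 4.460 × 10^-7 m, λ₂ = 3.803 × 10^-7 m.
|Δλ| = |4.460 × 10^-7 − 3.803 × 10^-7| = 6.57 × 10^-8 m = 657 Å.

657 Å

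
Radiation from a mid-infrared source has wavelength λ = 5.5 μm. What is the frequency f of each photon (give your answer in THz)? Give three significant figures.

First convert: λ = 5.5 μm = 5.5 × 10^-6 m.
The photon relation is f = c/λ, giving f = 5.451 × 10^13 Hz.
Converting to THz: f = 54.51 THz ≈ 54.5 THz.

54.5 THz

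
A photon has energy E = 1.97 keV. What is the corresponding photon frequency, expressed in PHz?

Use h = 6.62607015e-34 J·s, 1 eV = 1.602176634e-19 J.
First convert: E = 1.97 keV = 3.1563e-16 J.
Since f = E/h for a photon, f = 4.763e17 Hz.
Converting to PHz: f = 476.3 PHz ≈ 476 PHz.

476 PHz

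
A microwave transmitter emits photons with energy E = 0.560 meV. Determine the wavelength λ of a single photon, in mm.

In SI units: E = 0.560 meV = 8.9722 × 10^-23 J.
For a photon λ = hc/E, so λ = 0.002214 m.
Converting to mm: λ = 2.214 mm ≈ 2.21 mm.

2.21 mm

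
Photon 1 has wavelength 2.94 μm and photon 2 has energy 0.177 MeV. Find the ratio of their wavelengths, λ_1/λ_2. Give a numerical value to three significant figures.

λ_1 = 2.940e-6 m (from wavelength = 2.94 μm, via λ given directly).
λ_2 = 7.005e-12 m (from energy = 0.177 MeV, via λ = hc/E).
Ratio = 2.940e-6 / 7.005e-12 = 4.20e5.

4.20e5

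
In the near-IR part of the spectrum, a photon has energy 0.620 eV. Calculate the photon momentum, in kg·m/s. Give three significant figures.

Take c = 2.99792458 × 10^8 m/s, 1 eV = 1.602176634 × 10^-19 J.
In SI units: E = 0.620 eV = 9.9335 × 10^-20 J.
The photon relation is p = E/c, giving p = 3.313 × 10^-28 kg·m/s.
So p ≈ 3.31 × 10^-28 kg·m/s.

3.31 × 10^-28 kg·m/s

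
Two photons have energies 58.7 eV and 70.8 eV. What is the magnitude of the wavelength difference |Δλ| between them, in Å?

36.1 Å

Using λ = hc/E: λ₁ = 2.112e-8 m, λ₂ = 1.751e-8 m.
|Δλ| = |2.112e-8 − 1.751e-8| = 3.61e-9 m = 36.1 Å.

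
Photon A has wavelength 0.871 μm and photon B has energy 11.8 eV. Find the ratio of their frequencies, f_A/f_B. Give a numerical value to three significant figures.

f_A = 3.442e14 Hz (from wavelength = 0.871 μm, via f = c/λ).
f_B = 2.853e15 Hz (from energy = 11.8 eV, via f = E/h).
Ratio = 3.442e14 / 2.853e15 = 0.121.

0.121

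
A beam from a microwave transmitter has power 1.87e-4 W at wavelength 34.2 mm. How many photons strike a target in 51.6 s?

Total energy: E_total = P·t = 1.87e-4 × 51.6 = 0.009649 J.
Per-photon energy: E = 5.808e-24 J.
N = E_total / E_photon = 1.66e21.

1.66e21 photons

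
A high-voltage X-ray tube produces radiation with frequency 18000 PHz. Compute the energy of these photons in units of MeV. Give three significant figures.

0.0744 MeV

Convert to SI: f = 18000 PHz = 1.80e19 Hz.
The photon relation is E = hf, giving E = 1.193e-14 J.
Converting to MeV: E = 0.07444 MeV ≈ 0.0744 MeV.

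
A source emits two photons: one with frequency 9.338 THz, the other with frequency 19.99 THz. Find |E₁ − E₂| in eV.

Using E = hf: E₁ = 6.1874e-21 J, E₂ = 1.3246e-20 J.
|ΔE| = |6.1874e-21 − 1.3246e-20| = 7.06e-21 J = 0.0441 eV.

0.0441 eV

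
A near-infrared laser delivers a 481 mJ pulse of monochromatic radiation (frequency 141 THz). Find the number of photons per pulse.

Per-photon energy: E = 9.343 × 10^-20 J (from frequency = 141 THz).
N = E_total / E_photon = 0.481 J / 9.343 × 10^-20 J = 5.15 × 10^18.

5.15 × 10^18 photons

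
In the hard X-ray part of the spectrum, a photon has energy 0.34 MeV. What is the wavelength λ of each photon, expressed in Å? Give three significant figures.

Convert to SI: E = 0.34 MeV = 5.4474·10^-14 J.
Since λ = hc/E for a photon, λ = 3.647·10^-12 m.
Converting to Å: λ = 0.03647 Å ≈ 0.0365 Å.

0.0365 Å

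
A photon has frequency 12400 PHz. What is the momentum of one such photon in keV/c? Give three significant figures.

Convert to SI: f = 12400 PHz = 1.24e19 Hz.
Since p = hf/c for a photon, p = 2.741e-23 kg·m/s.
Converting to keV/c: p = 51.28 keV/c ≈ 51.3 keV/c.

51.3 keV/c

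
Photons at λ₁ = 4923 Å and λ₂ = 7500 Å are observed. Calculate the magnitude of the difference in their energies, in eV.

Using E = hc/λ: E₁ = 4.0350e-19 J, E₂ = 2.6486e-19 J.
|ΔE| = |4.0350e-19 − 2.6486e-19| = 1.39e-19 J = 0.865 eV.

0.865 eV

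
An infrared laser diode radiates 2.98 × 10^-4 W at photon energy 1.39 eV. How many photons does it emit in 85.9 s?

Total energy: E_total = P·t = 2.98 × 10^-4 × 85.9 = 0.02560 J.
Per-photon energy: E = 2.227 × 10^-19 J.
N = E_total / E_photon = 1.15 × 10^17.

1.15 × 10^17 photons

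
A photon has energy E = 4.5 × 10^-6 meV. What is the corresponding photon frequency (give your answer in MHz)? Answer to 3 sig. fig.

In SI units: E = 4.5 × 10^-6 meV = 7.2098 × 10^-28 J.
For a photon f = E/h, so f = 1.088 × 10^6 Hz.
Converting to MHz: f = 1.088 MHz ≈ 1.09 MHz.

1.09 MHz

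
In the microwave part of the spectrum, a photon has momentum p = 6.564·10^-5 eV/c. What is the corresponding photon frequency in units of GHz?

15.9 GHz

Convert to SI: p = 6.564·10^-5 eV/c = 3.5080·10^-32 kg·m/s.
Since f = pc/h for a photon, f = 1.587·10^10 Hz.
Converting to GHz: f = 15.87 GHz ≈ 15.9 GHz.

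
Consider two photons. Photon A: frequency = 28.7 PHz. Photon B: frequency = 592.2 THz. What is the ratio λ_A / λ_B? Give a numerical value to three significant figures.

λ_A = 1.045·10^-8 m (from frequency = 28.7 PHz, via λ = c/f).
λ_B = 5.062·10^-7 m (from frequency = 592.2 THz, via λ = c/f).
Ratio = 1.045·10^-8 / 5.062·10^-7 = 0.0206.

0.0206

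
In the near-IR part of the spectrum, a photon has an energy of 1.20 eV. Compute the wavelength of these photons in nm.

Use h = 6.62607015·10^-34 J·s, c = 2.99792458·10^8 m/s, 1 eV = 1.602176634·10^-19 J.
In SI units: E = 1.20 eV = 1.9226·10^-19 J.
Apply λ = hc/E: λ = 1.033·10^-6 m.
Converting to nm: λ = 1033 nm ≈ 1030 nm.

1030 nm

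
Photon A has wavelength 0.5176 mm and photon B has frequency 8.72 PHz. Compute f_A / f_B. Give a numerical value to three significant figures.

f_A = 5.792e11 Hz (from wavelength = 0.5176 mm, via f = c/λ).
f_B = 8.720e15 Hz (from frequency = 8.72 PHz, via f given directly).
Ratio = 5.792e11 / 8.720e15 = 6.64e-5.

6.64e-5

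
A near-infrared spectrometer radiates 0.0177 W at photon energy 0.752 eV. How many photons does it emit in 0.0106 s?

Total energy: E_total = P·t = 0.0177 × 0.0106 = 1.876e-4 J.
Per-photon energy: E = 1.205e-19 J.
N = E_total / E_photon = 1.56e15.

1.56e15 photons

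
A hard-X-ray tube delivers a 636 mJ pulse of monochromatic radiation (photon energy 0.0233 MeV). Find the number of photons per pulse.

Per-photon energy: E = 3.733e-15 J (from energy = 0.0233 MeV).
N = E_total / E_photon = 0.636 J / 3.733e-15 J = 1.70e14.

1.70e14 photons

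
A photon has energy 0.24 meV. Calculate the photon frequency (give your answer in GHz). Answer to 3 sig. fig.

(h = 6.62607015·10^-34 J·s, 1 eV = 1.602176634·10^-19 J.)
First convert: E = 0.24 meV = 3.8452·10^-23 J.
Since f = E/h for a photon, f = 5.803·10^10 Hz.
Converting to GHz: f = 58.03 GHz ≈ 58.0 GHz.

58.0 GHz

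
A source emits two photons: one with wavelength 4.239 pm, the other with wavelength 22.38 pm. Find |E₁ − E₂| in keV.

237 keV

Using E = hc/λ: E₁ = 4.6861 × 10^-14 J, E₂ = 8.8760 × 10^-15 J.
|ΔE| = |4.6861 × 10^-14 − 8.8760 × 10^-15| = 3.80 × 10^-14 J = 237 keV.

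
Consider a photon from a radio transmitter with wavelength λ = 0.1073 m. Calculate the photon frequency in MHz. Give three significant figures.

2790 MHz

(c = 2.99792458·10^8 m/s.)
Apply f = c/λ: f = 2.794·10^9 Hz.
Converting to MHz: f = 2794 MHz ≈ 2790 MHz.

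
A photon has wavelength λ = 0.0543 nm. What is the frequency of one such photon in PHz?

Use c = 2.99792458·10^8 m/s.
In SI units: λ = 0.0543 nm = 5.43·10^-11 m.
The photon relation is f = c/λ, giving f = 5.521·10^18 Hz.
Converting to PHz: f = 5521 PHz ≈ 5520 PHz.

5520 PHz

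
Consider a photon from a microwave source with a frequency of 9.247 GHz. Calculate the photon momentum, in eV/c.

3.82 × 10^-5 eV/c

Take h = 6.62607015 × 10^-34 J·s, c = 2.99792458 × 10^8 m/s, 1 eV = 1.602176634 × 10^-19 J.
In SI units: f = 9.247 GHz = 9.247 × 10^9 Hz.
Apply p = hf/c: p = 2.044 × 10^-32 kg·m/s.
Converting to eV/c: p = 3.824 × 10^-5 eV/c ≈ 3.82 × 10^-5 eV/c.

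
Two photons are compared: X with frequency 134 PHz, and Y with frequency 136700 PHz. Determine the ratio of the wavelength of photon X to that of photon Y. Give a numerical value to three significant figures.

λ_X = 2.237 × 10^-9 m (from frequency = 134 PHz, via λ = c/f).
λ_Y = 2.193 × 10^-12 m (from frequency = 136700 PHz, via λ = c/f).
Ratio = 2.237 × 10^-9 / 2.193 × 10^-12 = 1020.

1020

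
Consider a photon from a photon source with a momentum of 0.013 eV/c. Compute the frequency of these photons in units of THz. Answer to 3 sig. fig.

3.14 THz

Convert to SI: p = 0.013 eV/c = 6.9476e-30 kg·m/s.
Since f = pc/h for a photon, f = 3.143e12 Hz.
Converting to THz: f = 3.143 THz ≈ 3.14 THz.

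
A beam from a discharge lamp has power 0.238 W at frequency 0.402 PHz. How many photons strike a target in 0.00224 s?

Total energy: E_total = P·t = 0.238 × 0.00224 = 5.331·10^-4 J.
Per-photon energy: E = 2.664·10^-19 J.
N = E_total / E_photon = 2.00·10^15.

2.00·10^15 photons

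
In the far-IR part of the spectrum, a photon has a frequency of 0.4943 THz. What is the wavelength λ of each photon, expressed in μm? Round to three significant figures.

606 μm

Take c = 2.99792458·10^8 m/s.
In SI units: f = 0.4943 THz = 4.943·10^11 Hz.
Apply λ = c/f: λ = 6.065·10^-4 m.
Converting to μm: λ = 606.5 μm ≈ 606 μm.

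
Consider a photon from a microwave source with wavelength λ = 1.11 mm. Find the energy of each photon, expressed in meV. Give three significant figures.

1.12 meV

Use h = 6.62607015·10^-34 J·s, c = 2.99792458·10^8 m/s, 1 eV = 1.602176634·10^-19 J.
Convert to SI: λ = 1.11 mm = 0.00111 m.
The photon relation is E = hc/λ, giving E = 1.790·10^-22 J.
Converting to meV: E = 1.117 meV ≈ 1.12 meV.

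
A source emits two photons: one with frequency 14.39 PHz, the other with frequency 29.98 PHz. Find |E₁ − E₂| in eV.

64.5 eV

Using E = hf: E₁ = 9.5349e-18 J, E₂ = 1.9865e-17 J.
|ΔE| = |9.5349e-18 − 1.9865e-17| = 1.03e-17 J = 64.5 eV.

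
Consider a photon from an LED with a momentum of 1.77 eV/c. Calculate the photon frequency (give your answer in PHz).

Use h = 6.62607015e-34 J·s, c = 2.99792458e8 m/s, 1 eV = 1.602176634e-19 J.
First convert: p = 1.77 eV/c = 9.4594e-28 kg·m/s.
The photon relation is f = pc/h, giving f = 4.280e14 Hz.
Converting to PHz: f = 0.4280 PHz ≈ 0.428 PHz.

0.428 PHz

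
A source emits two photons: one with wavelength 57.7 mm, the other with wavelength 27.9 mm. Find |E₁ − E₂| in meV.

Using E = hc/λ: E₁ = 3.443e-24 J, E₂ = 7.120e-24 J.
|ΔE| = |3.443e-24 − 7.120e-24| = 3.68e-24 J = 0.0230 meV.

0.0230 meV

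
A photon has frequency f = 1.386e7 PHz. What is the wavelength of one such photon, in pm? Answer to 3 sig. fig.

Use c = 2.99792458e8 m/s.
In SI units: f = 1.386e7 PHz = 1.386e22 Hz.
Since λ = c/f for a photon, λ = 2.163e-14 m.
Converting to pm: λ = 0.02163 pm ≈ 0.0216 pm.

0.0216 pm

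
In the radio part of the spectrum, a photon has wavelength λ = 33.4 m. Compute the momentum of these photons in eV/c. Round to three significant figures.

Apply p = h/λ: p = 1.984e-35 kg·m/s.
Converting to eV/c: p = 3.712e-8 eV/c ≈ 3.71e-8 eV/c.

3.71e-8 eV/c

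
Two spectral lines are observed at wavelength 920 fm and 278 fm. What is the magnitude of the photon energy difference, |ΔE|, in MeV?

Using E = hc/λ: E₁ = 2.159e-13 J, E₂ = 7.145e-13 J.
|ΔE| = |2.159e-13 − 7.145e-13| = 4.99e-13 J = 3.11 MeV.

3.11 MeV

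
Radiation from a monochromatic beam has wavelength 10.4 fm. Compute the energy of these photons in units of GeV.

0.119 GeV

Convert to SI: λ = 10.4 fm = 1.04 × 10^-14 m.
For a photon E = hc/λ, so E = 1.910 × 10^-11 J.
Converting to GeV: E = 0.1192 GeV ≈ 0.119 GeV.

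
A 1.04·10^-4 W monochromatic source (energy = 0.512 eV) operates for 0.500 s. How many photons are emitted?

6.34·10^14 photons

Total energy: E_total = P·t = 1.04·10^-4 × 0.500 = 5.200·10^-5 J.
Per-photon energy: E = 8.203·10^-20 J.
N = E_total / E_photon = 6.34·10^14.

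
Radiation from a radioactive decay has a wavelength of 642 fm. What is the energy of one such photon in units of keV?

Convert to SI: λ = 642 fm = 6.42e-13 m.
For a photon E = hc/λ, so E = 3.094e-13 J.
Converting to keV: E = 1931 keV ≈ 1930 keV.

1930 keV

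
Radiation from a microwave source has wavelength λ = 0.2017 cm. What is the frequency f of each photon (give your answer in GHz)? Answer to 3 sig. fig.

Convert to SI: λ = 0.2017 cm = 0.002017 m.
Since f = c/λ for a photon, f = 1.486 × 10^11 Hz.
Converting to GHz: f = 148.6 GHz ≈ 149 GHz.

149 GHz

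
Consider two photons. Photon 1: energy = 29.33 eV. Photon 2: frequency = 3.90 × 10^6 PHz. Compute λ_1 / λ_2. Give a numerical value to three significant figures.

λ_1 = 4.227 × 10^-8 m (from energy = 29.33 eV, via λ = hc/E).
λ_2 = 7.687 × 10^-14 m (from frequency = 3.90 × 10^6 PHz, via λ = c/f).
Ratio = 4.227 × 10^-8 / 7.687 × 10^-14 = 5.50 × 10^5.

5.50 × 10^5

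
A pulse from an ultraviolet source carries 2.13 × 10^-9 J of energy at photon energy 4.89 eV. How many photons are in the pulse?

2.72 × 10^9 photons

Per-photon energy: E = 7.835 × 10^-19 J (from energy = 4.89 eV).
N = E_total / E_photon = 2.13 × 10^-9 J / 7.835 × 10^-19 J = 2.72 × 10^9.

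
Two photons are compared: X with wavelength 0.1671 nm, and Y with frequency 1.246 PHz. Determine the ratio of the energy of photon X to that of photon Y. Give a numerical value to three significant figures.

E_X = 1.189 × 10^-15 J (from wavelength = 0.1671 nm, via E = hc/λ).
E_Y = 8.256 × 10^-19 J (from frequency = 1.246 PHz, via E = hf).
Ratio = 1.189 × 10^-15 / 8.256 × 10^-19 = 1440.

1440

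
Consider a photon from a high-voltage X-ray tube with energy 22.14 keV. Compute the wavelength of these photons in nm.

0.0560 nm

First convert: E = 22.14 keV = 3.5472·10^-15 J.
Apply λ = hc/E: λ = 5.600·10^-11 m.
Converting to nm: λ = 0.05600 nm ≈ 0.0560 nm.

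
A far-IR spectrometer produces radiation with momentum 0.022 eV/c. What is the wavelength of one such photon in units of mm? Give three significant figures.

0.0564 mm

First convert: p = 0.022 eV/c = 1.1757·10^-29 kg·m/s.
Since λ = h/p for a photon, λ = 5.636·10^-5 m.
Converting to mm: λ = 0.05636 mm ≈ 0.0564 mm.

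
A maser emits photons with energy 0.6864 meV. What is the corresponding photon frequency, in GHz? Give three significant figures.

(h = 6.62607015 × 10^-34 J·s, 1 eV = 1.602176634 × 10^-19 J.)
First convert: E = 0.6864 meV = 1.0997 × 10^-22 J.
Since f = E/h for a photon, f = 1.660 × 10^11 Hz.
Converting to GHz: f = 166.0 GHz ≈ 166 GHz.

166 GHz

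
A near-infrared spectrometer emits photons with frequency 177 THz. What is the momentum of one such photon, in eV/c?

In SI units: f = 177 THz = 1.77e14 Hz.
The photon relation is p = hf/c, giving p = 3.912e-28 kg·m/s.
Converting to eV/c: p = 0.7320 eV/c ≈ 0.732 eV/c.

0.732 eV/c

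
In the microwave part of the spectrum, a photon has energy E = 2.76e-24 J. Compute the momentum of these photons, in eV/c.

1.72e-5 eV/c

The photon relation is p = E/c, giving p = 9.206e-33 kg·m/s.
Converting to eV/c: p = 1.723e-5 eV/c ≈ 1.72e-5 eV/c.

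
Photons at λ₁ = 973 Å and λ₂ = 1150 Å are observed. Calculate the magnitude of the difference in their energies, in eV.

Using E = hc/λ: E₁ = 2.042e-18 J, E₂ = 1.727e-18 J.
|ΔE| = |2.042e-18 − 1.727e-18| = 3.14e-19 J = 1.96 eV.

1.96 eV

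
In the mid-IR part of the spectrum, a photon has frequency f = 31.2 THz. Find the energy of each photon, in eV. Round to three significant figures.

0.129 eV

In SI units: f = 31.2 THz = 3.12e13 Hz.
Apply E = hf: E = 2.067e-20 J.
Converting to eV: E = 0.1290 eV ≈ 0.129 eV.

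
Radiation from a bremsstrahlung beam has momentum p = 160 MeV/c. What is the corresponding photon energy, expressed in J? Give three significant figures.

Convert to SI: p = 160 MeV/c = 8.5509e-20 kg·m/s.
Since E = pc for a photon, E = 2.563e-11 J.
So E ≈ 2.56e-11 J.

2.56e-11 J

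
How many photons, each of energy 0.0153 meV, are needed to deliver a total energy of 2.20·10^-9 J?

Per-photon energy: E = 2.451·10^-24 J (from energy = 0.0153 meV).
N = E_total / E_photon = 2.20·10^-9 J / 2.451·10^-24 J = 8.97·10^14.

8.97·10^14 photons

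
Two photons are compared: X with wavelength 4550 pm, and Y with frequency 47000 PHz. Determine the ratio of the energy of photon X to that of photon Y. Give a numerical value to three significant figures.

1.40e-3

E_X = 4.366e-17 J (from wavelength = 4550 pm, via E = hc/λ).
E_Y = 3.114e-14 J (from frequency = 47000 PHz, via E = hf).
Ratio = 4.366e-17 / 3.114e-14 = 1.40e-3.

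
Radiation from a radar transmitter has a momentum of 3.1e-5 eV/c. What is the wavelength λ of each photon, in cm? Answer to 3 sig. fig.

Convert to SI: p = 3.1e-5 eV/c = 1.6567e-32 kg·m/s.
For a photon λ = h/p, so λ = 0.03999 m.
Converting to cm: λ = 3.999 cm ≈ 4.00 cm.

4.00 cm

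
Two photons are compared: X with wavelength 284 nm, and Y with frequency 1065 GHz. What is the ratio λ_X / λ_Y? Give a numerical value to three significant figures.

λ_X = 2.840·10^-7 m (from wavelength = 284 nm, via λ given directly).
λ_Y = 2.815·10^-4 m (from frequency = 1065 GHz, via λ = c/f).
Ratio = 2.840·10^-7 / 2.815·10^-4 = 1.01·10^-3.

1.01·10^-3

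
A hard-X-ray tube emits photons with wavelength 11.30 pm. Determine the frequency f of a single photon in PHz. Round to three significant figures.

First convert: λ = 11.30 pm = 1.130·10^-11 m.
Apply f = c/λ: f = 2.653·10^19 Hz.
Converting to PHz: f = 26530 PHz ≈ 2.65·10^4 PHz.

2.65·10^4 PHz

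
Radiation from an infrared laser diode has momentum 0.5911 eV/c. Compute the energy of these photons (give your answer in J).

9.47 × 10^-20 J

Convert to SI: p = 0.5911 eV/c = 3.1590 × 10^-28 kg·m/s.
For a photon E = pc, so E = 9.470 × 10^-20 J.
So E ≈ 9.47 × 10^-20 J.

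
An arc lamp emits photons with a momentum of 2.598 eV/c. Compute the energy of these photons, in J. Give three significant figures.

(c = 2.99792458e8 m/s, 1 eV = 1.602176634e-19 J.)
First convert: p = 2.598 eV/c = 1.3884e-27 kg·m/s.
For a photon E = pc, so E = 4.162e-19 J.
So E ≈ 4.16e-19 J.

4.16e-19 J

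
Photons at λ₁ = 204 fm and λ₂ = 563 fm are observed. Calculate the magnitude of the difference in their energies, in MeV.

3.88 MeV

Using E = hc/λ: E₁ = 9.737·10^-13 J, E₂ = 3.528·10^-13 J.
|ΔE| = |9.737·10^-13 − 3.528·10^-13| = 6.21·10^-13 J = 3.88 MeV.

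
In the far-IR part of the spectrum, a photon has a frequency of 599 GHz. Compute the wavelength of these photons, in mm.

In SI units: f = 599 GHz = 5.99e11 Hz.
The photon relation is λ = c/f, giving λ = 5.005e-4 m.
Converting to mm: λ = 0.5005 mm ≈ 0.500 mm.

0.500 mm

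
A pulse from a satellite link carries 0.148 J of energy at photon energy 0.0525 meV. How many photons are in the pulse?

1.76e22 photons

Per-photon energy: E = 8.411e-24 J (from energy = 0.0525 meV).
N = E_total / E_photon = 0.148 J / 8.411e-24 J = 1.76e22.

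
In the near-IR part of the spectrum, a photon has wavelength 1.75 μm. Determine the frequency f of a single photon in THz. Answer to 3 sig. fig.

First convert: λ = 1.75 μm = 1.75e-6 m.
For a photon f = c/λ, so f = 1.713e14 Hz.
Converting to THz: f = 171.3 THz ≈ 171 THz.

171 THz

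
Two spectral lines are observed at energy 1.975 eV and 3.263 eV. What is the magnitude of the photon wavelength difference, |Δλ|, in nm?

248 nm

Using λ = hc/E: λ₁ = 6.2777e-7 m, λ₂ = 3.7997e-7 m.
|Δλ| = |6.2777e-7 − 3.7997e-7| = 2.48e-7 m = 248 nm.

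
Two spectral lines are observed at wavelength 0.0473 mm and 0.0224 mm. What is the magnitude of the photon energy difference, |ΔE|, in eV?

0.0291 eV

Using E = hc/λ: E₁ = 4.200e-21 J, E₂ = 8.868e-21 J.
|ΔE| = |4.200e-21 − 8.868e-21| = 4.67e-21 J = 0.0291 eV.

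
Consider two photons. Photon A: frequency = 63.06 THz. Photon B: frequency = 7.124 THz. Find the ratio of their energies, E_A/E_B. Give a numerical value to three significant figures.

8.85

E_A = 4.178e-20 J (from frequency = 63.06 THz, via E = hf).
E_B = 4.720e-21 J (from frequency = 7.124 THz, via E = hf).
Ratio = 4.178e-20 / 4.720e-21 = 8.85.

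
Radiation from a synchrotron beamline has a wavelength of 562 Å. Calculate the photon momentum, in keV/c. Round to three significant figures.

0.0221 keV/c

Use h = 6.62607015 × 10^-34 J·s, c = 2.99792458 × 10^8 m/s, 1 eV = 1.602176634 × 10^-19 J.
In SI units: λ = 562 Å = 5.62 × 10^-8 m.
Since p = h/λ for a photon, p = 1.179 × 10^-26 kg·m/s.
Converting to keV/c: p = 0.02206 keV/c ≈ 0.0221 keV/c.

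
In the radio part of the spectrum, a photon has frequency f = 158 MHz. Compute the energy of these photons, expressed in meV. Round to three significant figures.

Take h = 6.62607015e-34 J·s, 1 eV = 1.602176634e-19 J.
In SI units: f = 158 MHz = 1.58e8 Hz.
The photon relation is E = hf, giving E = 1.047e-25 J.
Converting to meV: E = 6.534e-4 meV ≈ 6.53e-4 meV.

6.53e-4 meV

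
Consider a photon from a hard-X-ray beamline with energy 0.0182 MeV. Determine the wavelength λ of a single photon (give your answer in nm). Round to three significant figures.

0.0681 nm

Convert to SI: E = 0.0182 MeV = 2.9160 × 10^-15 J.
Apply λ = hc/E: λ = 6.812 × 10^-11 m.
Converting to nm: λ = 0.06812 nm ≈ 0.0681 nm.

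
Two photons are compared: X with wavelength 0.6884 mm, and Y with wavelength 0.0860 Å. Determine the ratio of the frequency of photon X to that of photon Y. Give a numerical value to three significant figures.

f_X = 4.355·10^11 Hz (from wavelength = 0.6884 mm, via f = c/λ).
f_Y = 3.486·10^19 Hz (from wavelength = 0.0860 Å, via f = c/λ).
Ratio = 4.355·10^11 / 3.486·10^19 = 1.25·10^-8.

1.25·10^-8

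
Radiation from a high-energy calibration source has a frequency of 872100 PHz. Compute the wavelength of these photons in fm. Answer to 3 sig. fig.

Convert to SI: f = 872100 PHz = 8.721 × 10^20 Hz.
Since λ = c/f for a photon, λ = 3.438 × 10^-13 m.
Converting to fm: λ = 343.8 fm ≈ 344 fm.

344 fm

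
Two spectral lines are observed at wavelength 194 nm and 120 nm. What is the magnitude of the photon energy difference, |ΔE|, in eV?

Using E = hc/λ: E₁ = 1.024e-18 J, E₂ = 1.655e-18 J.
|ΔE| = |1.024e-18 − 1.655e-18| = 6.31e-19 J = 3.94 eV.

3.94 eV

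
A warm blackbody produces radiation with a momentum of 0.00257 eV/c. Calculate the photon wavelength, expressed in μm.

482 μm

Take h = 6.62607015 × 10^-34 J·s, c = 2.99792458 × 10^8 m/s, 1 eV = 1.602176634 × 10^-19 J.
Convert to SI: p = 0.00257 eV/c = 1.3735 × 10^-30 kg·m/s.
Since λ = h/p for a photon, λ = 4.824 × 10^-4 m.
Converting to μm: λ = 482.4 μm ≈ 482 μm.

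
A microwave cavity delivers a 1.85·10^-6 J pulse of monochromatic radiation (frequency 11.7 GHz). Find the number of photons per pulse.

2.39·10^17 photons

Per-photon energy: E = 7.753·10^-24 J (from frequency = 11.7 GHz).
N = E_total / E_photon = 1.85·10^-6 J / 7.753·10^-24 J = 2.39·10^17.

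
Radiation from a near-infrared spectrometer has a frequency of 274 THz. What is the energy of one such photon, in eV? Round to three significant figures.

(h = 6.62607015 × 10^-34 J·s, 1 eV = 1.602176634 × 10^-19 J.)
Convert to SI: f = 274 THz = 2.74 × 10^14 Hz.
For a photon E = hf, so E = 1.816 × 10^-19 J.
Converting to eV: E = 1.133 eV ≈ 1.13 eV.

1.13 eV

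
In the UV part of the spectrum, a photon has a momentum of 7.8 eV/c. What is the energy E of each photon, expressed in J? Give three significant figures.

(c = 2.99792458 × 10^8 m/s, 1 eV = 1.602176634 × 10^-19 J.)
First convert: p = 7.8 eV/c = 4.1685 × 10^-27 kg·m/s.
For a photon E = pc, so E = 1.250 × 10^-18 J.
So E ≈ 1.25 × 10^-18 J.

1.25 × 10^-18 J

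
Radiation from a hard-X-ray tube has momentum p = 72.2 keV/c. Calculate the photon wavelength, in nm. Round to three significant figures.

0.0172 nm

Take h = 6.62607015·10^-34 J·s, c = 2.99792458·10^8 m/s, 1 eV = 1.602176634·10^-19 J.
Convert to SI: p = 72.2 keV/c = 3.8586·10^-23 kg·m/s.
Apply λ = h/p: λ = 1.717·10^-11 m.
Converting to nm: λ = 0.01717 nm ≈ 0.0172 nm.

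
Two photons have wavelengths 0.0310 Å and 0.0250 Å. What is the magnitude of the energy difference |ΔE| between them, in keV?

96.0 keV

Using E = hc/λ: E₁ = 6.408e-14 J, E₂ = 7.946e-14 J.
|ΔE| = |6.408e-14 − 7.946e-14| = 1.54e-14 J = 96.0 keV.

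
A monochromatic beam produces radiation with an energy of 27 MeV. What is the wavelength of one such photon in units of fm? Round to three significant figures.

45.9 fm

Use h = 6.62607015 × 10^-34 J·s, c = 2.99792458 × 10^8 m/s, 1 eV = 1.602176634 × 10^-19 J.
In SI units: E = 27 MeV = 4.3259 × 10^-12 J.
The photon relation is λ = hc/E, giving λ = 4.592 × 10^-14 m.
Converting to fm: λ = 45.92 fm ≈ 45.9 fm.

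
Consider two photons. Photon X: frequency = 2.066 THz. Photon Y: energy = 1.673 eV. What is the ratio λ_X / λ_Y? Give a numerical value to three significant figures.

λ_X = 1.451 × 10^-4 m (from frequency = 2.066 THz, via λ = c/f).
λ_Y = 7.411 × 10^-7 m (from energy = 1.673 eV, via λ = hc/E).
Ratio = 1.451 × 10^-4 / 7.411 × 10^-7 = 196.

196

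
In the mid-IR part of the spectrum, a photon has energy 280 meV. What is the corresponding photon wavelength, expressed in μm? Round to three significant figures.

4.43 μm

Convert to SI: E = 280 meV = 4.4861e-20 J.
Since λ = hc/E for a photon, λ = 4.428e-6 m.
Converting to μm: λ = 4.428 μm ≈ 4.43 μm.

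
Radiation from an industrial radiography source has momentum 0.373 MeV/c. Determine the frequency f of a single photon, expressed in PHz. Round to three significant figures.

Convert to SI: p = 0.373 MeV/c = 1.9934e-22 kg·m/s.
For a photon f = pc/h, so f = 9.019e19 Hz.
Converting to PHz: f = 90190 PHz ≈ 9.02e4 PHz.

9.02e4 PHz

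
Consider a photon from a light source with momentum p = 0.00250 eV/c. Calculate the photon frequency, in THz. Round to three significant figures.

Take h = 6.62607015 × 10^-34 J·s, c = 2.99792458 × 10^8 m/s, 1 eV = 1.602176634 × 10^-19 J.
In SI units: p = 0.00250 eV/c = 1.3361 × 10^-30 kg·m/s.
Apply f = pc/h: f = 6.045 × 10^11 Hz.
Converting to THz: f = 0.6045 THz ≈ 0.604 THz.

0.604 THz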